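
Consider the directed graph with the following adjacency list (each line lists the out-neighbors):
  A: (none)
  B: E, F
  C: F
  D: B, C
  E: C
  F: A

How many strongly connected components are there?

{F} is an SCC by itself.
{D} is an SCC by itself.
{C} is an SCC by itself.
{E} is an SCC by itself.
{A} is an SCC by itself.
(and 1 more singleton SCC)
That gives 6 strongly connected components.

6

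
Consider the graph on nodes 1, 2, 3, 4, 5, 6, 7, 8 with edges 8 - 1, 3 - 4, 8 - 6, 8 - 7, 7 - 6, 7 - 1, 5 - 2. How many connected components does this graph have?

3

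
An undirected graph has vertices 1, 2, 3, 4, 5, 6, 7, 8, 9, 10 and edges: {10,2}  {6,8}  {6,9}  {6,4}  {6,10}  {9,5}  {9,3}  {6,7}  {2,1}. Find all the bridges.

1-2, 10-2, 10-6, 3-9, 4-6, 5-9, 6-7, 6-8, 6-9

removing 10–2 disconnects 10 from 2; removing 7–6 disconnects 7 from 6; removing 9–5 disconnects 9 from 5; removing 8–6 disconnects 8 from 6 — these are bridges.
In total 9 edges are bridges.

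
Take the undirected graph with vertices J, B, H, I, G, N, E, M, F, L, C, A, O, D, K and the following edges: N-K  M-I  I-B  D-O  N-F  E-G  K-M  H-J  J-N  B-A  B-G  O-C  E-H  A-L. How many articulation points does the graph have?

Removing A increases the component count from 2 to 3, so A is a cut vertex.
Removing B increases the component count from 2 to 3, so B is a cut vertex.
Removing N increases the component count from 2 to 3, so N is a cut vertex.
Likewise O is a cut vertex.
By contrast removing I leaves 2 components; it is not a cut vertex. No other vertex is a cut vertex either.

4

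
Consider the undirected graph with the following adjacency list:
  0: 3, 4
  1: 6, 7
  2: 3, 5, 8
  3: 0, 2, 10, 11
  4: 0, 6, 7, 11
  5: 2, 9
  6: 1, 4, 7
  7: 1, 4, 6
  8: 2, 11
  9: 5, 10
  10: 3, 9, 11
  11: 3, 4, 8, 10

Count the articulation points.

1

Removing 4 increases the component count from 1 to 2, so 4 is a cut vertex.
By contrast removing 3 leaves 1 component; it is not a cut vertex. No other vertex is a cut vertex either.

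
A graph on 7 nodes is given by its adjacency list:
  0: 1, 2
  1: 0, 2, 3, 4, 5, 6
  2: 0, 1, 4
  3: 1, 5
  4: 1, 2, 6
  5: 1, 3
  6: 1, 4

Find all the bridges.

The edges on the cycle 1-5-3-1 are not bridges since each lies on that cycle.
Every edge lies on some cycle, so there are no bridges.

none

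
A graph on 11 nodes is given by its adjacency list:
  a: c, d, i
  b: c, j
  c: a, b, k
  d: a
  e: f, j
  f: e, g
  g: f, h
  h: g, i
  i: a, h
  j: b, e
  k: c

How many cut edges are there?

2

The edges on the cycle c-a-i-h-g-f-e-j-b-c are not bridges since each lies on that cycle.
But removing a-d disconnects a from d; removing c-k disconnects c from k — these are bridges.
That makes 2 bridges.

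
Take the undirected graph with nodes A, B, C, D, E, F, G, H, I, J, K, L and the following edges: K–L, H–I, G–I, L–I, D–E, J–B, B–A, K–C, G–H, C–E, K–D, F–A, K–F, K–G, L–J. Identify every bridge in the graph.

none

The edges on the cycle G-H-I-G are not bridges since each lies on that cycle.
Every edge lies on some cycle, so there are no bridges.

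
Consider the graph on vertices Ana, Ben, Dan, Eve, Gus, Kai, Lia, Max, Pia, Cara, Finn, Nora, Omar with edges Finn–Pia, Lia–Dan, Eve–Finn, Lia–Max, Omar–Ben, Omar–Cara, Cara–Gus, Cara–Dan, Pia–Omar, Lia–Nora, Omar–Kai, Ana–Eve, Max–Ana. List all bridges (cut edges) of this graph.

The edges on the cycle Lia-Max-Ana-Eve-Finn-Pia-Omar-Cara-Dan-Lia are not bridges since each lies on that cycle.
But removing Ben–Omar disconnects Ben from Omar; removing Kai–Omar disconnects Kai from Omar; removing Lia–Nora disconnects Lia from Nora; removing Gus–Cara disconnects Gus from Cara — these are bridges.

Ben-Omar, Cara-Gus, Kai-Omar, Lia-Nora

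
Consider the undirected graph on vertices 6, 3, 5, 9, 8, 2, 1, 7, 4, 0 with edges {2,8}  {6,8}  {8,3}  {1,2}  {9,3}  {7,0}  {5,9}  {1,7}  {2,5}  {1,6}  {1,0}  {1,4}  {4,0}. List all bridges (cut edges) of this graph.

The edges on the cycle 1-7-0-1 are not bridges since each lies on that cycle.
Every edge lies on some cycle, so there are no bridges.

none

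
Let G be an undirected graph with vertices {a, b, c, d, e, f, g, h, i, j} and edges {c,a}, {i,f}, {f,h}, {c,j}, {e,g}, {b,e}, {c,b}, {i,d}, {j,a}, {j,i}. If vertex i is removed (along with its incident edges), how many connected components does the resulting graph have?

With i gone, the remaining components are: {d}; {f, h}; {a, b, c, e, g, j}.
That is 3 components.

3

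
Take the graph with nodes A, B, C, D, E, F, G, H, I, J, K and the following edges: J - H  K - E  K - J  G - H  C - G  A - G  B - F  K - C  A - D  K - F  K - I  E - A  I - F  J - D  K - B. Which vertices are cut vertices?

Removing K increases the component count from 1 to 2, so K is a cut vertex.
By contrast removing A leaves 1 component; it is not a cut vertex. No other vertex is a cut vertex either.

K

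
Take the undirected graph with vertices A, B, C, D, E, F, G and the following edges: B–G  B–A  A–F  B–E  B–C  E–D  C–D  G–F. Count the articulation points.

Removing B increases the component count from 1 to 2, so B is a cut vertex.
By contrast removing E leaves 1 component; it is not a cut vertex. No other vertex is a cut vertex either.

1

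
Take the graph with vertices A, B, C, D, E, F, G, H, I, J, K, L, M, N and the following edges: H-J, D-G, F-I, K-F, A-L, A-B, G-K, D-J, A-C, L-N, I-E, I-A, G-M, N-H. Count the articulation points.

3

Removing A increases the component count from 1 to 3, so A is a cut vertex.
Removing G increases the component count from 1 to 2, so G is a cut vertex.
Removing I increases the component count from 1 to 2, so I is a cut vertex.
By contrast removing F leaves 1 component; it is not a cut vertex. No other vertex is a cut vertex either.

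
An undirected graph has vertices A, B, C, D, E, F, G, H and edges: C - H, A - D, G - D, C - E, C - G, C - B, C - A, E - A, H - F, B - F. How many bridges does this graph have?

The edges on the cycle C-H-F-B-C are not bridges since each lies on that cycle.
Every edge lies on some cycle, so there are no bridges.

0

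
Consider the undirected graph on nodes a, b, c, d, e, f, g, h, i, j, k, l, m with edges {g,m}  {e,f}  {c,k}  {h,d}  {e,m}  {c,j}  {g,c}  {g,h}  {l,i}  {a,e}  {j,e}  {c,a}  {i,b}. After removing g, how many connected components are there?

3

With g gone, the remaining components are: {d, h}; {b, i, l}; {a, c, e, f, j, k, m}.
That is 3 components.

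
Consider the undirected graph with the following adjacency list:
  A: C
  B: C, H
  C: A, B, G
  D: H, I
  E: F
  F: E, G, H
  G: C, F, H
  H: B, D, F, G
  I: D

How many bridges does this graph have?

4

The edges on the cycle H-B-C-G-F-H are not bridges since each lies on that cycle.
But removing C-A disconnects C from A; removing E-F disconnects E from F; removing H-D disconnects H from D; removing I-D disconnects I from D — these are bridges.
That makes 4 bridges.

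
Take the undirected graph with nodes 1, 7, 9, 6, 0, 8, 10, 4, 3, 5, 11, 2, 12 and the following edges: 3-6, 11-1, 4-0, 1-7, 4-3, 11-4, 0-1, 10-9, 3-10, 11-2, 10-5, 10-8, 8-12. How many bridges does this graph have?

9

The edges on the cycle 11-4-0-1-11 are not bridges since each lies on that cycle.
But removing 6-3 disconnects 6 from 3; removing 4-3 disconnects 4 from 3; removing 3-10 disconnects 3 from 10; removing 7-1 disconnects 7 from 1 — these are bridges.
In total 9 edges are bridges.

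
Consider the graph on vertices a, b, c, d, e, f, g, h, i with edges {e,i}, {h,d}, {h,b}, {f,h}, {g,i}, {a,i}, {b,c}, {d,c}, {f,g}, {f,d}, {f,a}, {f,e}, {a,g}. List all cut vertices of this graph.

Removing f increases the component count from 1 to 2, so f is a cut vertex.
By contrast removing c leaves 1 component; it is not a cut vertex. No other vertex is a cut vertex either.

f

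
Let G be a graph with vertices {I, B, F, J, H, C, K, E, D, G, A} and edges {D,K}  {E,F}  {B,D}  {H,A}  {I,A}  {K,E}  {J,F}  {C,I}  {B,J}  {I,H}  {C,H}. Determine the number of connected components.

3

G is isolated — a component by itself.
Starting from A we can reach A, C, H, I. That is one component of size 4.
Starting from B we can reach B, D, E, F, J, K. That is one component of size 6.
Total: 3 components.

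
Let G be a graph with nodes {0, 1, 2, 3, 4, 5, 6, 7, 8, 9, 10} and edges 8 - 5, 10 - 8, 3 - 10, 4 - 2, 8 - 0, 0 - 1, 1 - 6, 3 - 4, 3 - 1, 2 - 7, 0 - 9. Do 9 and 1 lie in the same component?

From 9 we can reach 0, 1, 2, 3, 4, 5, 6, 7, 8, 9, 10, which includes 1.

Yes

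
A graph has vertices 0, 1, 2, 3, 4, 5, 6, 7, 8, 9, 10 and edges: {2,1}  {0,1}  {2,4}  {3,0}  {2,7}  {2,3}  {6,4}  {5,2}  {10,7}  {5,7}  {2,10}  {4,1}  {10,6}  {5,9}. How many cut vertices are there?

Removing 5 increases the component count from 2 to 3, so 5 is a cut vertex.
By contrast removing 1 leaves 2 components; it is not a cut vertex. No other vertex is a cut vertex either.

1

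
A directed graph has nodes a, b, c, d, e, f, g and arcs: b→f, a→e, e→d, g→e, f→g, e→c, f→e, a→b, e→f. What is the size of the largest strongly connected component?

{e, f, g} are all mutually reachable — one SCC of size 3.
{c} is an SCC by itself.
{d} is an SCC by itself.
{b} is an SCC by itself.
{a} is an SCC by itself.
The largest has 3 vertices.

3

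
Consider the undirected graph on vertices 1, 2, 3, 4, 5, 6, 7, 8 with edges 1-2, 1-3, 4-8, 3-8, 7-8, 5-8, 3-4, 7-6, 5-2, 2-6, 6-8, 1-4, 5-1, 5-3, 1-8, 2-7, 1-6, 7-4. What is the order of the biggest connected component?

8

Starting from 1 we can reach 1, 2, 3, 4, 5, 6, 7, 8. That is one component of size 8.
The largest has 8 vertices.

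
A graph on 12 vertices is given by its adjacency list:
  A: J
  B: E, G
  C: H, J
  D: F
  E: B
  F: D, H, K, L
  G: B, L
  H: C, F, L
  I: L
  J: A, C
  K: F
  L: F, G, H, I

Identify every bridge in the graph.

The edges on the cycle F-L-H-F are not bridges since each lies on that cycle.
But removing L-G disconnects L from G; removing B-E disconnects B from E; removing F-D disconnects F from D; removing H-C disconnects H from C — these are bridges.
In total 9 edges are bridges.

A-J, B-E, B-G, C-H, C-J, D-F, F-K, G-L, I-L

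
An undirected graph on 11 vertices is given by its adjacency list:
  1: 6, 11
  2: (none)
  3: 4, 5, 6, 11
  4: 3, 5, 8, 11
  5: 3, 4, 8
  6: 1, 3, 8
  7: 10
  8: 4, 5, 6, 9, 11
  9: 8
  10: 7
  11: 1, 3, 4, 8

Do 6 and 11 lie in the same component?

Yes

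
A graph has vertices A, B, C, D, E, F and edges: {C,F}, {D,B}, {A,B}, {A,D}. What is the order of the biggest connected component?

3

E is isolated — a component by itself.
Starting from C we can reach C, F. That is one component of size 2.
Starting from A we can reach A, B, D. That is one component of size 3.
The largest has 3 vertices.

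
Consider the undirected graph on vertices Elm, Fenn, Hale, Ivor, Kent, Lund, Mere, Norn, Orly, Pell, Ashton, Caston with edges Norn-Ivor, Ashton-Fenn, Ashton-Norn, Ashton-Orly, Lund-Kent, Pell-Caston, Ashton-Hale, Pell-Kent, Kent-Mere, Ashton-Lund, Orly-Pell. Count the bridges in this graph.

6

The edges on the cycle Ashton-Lund-Kent-Pell-Orly-Ashton are not bridges since each lies on that cycle.
But removing Kent-Mere disconnects Kent from Mere; removing Ashton-Norn disconnects Ashton from Norn; removing Ashton-Hale disconnects Ashton from Hale; removing Fenn-Ashton disconnects Fenn from Ashton — these are bridges.
In total 6 edges are bridges.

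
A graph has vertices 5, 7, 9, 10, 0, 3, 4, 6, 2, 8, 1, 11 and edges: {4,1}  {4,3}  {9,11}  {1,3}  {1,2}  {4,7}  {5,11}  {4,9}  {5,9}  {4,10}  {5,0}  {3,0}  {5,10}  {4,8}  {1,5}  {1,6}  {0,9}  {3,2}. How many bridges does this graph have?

3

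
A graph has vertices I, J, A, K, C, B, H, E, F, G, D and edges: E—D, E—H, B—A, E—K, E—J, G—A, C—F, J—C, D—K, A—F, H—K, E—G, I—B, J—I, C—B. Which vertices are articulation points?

E

Removing E increases the component count from 1 to 2, so E is a cut vertex.
By contrast removing K leaves 1 component; it is not a cut vertex. No other vertex is a cut vertex either.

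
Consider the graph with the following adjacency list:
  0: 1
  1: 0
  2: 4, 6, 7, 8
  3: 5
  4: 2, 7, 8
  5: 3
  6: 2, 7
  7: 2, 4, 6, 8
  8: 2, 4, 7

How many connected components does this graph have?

3

Starting from 0 we can reach 0, 1. That is one component of size 2.
Starting from 3 we can reach 3, 5. That is one component of size 2.
Starting from 2 we can reach 2, 4, 6, 7, 8. That is one component of size 5.
Total: 3 components.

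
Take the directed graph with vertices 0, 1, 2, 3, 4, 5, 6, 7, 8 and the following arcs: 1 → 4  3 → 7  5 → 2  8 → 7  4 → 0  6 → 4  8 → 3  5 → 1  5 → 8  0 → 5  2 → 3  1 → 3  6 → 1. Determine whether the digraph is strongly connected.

No

There is no directed path from 5 to 6, so the graph is not strongly connected.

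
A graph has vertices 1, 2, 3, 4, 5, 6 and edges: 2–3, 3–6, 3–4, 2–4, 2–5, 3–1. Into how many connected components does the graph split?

1

Starting from 1 we can reach 1, 2, 3, 4, 5, 6. That is one component of size 6.
Total: 1 component.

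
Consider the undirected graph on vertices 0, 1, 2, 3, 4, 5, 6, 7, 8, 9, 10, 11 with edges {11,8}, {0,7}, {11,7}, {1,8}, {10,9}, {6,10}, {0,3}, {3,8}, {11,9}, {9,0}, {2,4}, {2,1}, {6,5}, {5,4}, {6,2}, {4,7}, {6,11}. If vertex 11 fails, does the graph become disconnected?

Deleting 11 leaves 1 component (was 1) (its neighbors 6, 7, 8, 9 remain connected to each other), so 11 is not a cut vertex.

No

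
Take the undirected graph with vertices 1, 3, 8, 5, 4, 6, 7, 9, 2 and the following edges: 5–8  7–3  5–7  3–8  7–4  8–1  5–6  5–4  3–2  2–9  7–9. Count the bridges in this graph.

2

The edges on the cycle 5-7-3-8-5 are not bridges since each lies on that cycle.
But removing 6–5 disconnects 6 from 5; removing 1–8 disconnects 1 from 8 — these are bridges.
That makes 2 bridges.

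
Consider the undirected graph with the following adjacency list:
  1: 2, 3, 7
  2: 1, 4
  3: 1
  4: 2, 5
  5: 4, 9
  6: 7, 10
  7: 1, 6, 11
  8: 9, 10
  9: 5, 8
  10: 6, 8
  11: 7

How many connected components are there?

1

Starting from 1 we can reach 1, 2, 3, 4, 5, 6, 7, 8, 9, 10, 11. That is one component of size 11.
Total: 1 component.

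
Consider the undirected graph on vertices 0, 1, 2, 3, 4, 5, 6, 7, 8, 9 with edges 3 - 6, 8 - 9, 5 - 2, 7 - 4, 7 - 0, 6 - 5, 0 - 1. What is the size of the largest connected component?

Starting from 8 we can reach 8, 9. That is one component of size 2.
Starting from 2 we can reach 2, 3, 5, 6. That is one component of size 4.
Starting from 0 we can reach 0, 1, 4, 7. That is one component of size 4.
The largest has 4 vertices.

4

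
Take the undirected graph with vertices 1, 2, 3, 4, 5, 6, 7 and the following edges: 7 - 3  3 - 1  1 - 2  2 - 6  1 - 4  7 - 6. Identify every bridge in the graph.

1-4

The edges on the cycle 7-3-1-2-6-7 are not bridges since each lies on that cycle.
But removing 1 - 4 disconnects 1 from 4 — this is a bridge.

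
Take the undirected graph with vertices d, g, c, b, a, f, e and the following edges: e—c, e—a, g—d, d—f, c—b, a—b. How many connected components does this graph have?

Starting from d we can reach d, f, g. That is one component of size 3.
Starting from a we can reach a, b, c, e. That is one component of size 4.
Total: 2 components.

2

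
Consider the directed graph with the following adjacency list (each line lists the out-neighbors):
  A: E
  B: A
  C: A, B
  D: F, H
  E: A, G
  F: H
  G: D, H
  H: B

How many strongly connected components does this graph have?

{A, B, D, E, F, G, H} are all mutually reachable — one SCC of size 7.
{C} is an SCC by itself.
That gives 2 strongly connected components.

2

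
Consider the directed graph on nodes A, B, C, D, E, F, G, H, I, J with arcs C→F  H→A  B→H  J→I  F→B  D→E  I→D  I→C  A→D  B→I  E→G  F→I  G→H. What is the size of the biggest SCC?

5

{A, D, E, G, H} are all mutually reachable — one SCC of size 5.
{B, C, F, I} are all mutually reachable — one SCC of size 4.
{J} is an SCC by itself.
The largest has 5 vertices.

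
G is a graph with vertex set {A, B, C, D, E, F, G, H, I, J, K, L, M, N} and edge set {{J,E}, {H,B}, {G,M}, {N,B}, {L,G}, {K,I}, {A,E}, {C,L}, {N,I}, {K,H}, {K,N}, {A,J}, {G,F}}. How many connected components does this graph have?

D is isolated — a component by itself.
Starting from A we can reach A, E, J. That is one component of size 3.
Starting from C we can reach C, F, G, L, M. That is one component of size 5.
Starting from B we can reach B, H, I, K, N. That is one component of size 5.
Total: 4 components.

4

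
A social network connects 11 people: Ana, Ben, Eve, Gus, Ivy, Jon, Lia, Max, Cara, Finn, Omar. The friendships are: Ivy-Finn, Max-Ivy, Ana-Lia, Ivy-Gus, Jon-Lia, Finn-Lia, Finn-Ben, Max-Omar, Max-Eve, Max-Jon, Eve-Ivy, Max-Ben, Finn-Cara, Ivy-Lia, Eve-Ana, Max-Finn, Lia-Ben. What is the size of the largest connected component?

11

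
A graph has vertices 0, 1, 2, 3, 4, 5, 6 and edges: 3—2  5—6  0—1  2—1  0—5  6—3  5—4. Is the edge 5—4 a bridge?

Removing 5—4 leaves no path between 5 and 4: the component count goes from 1 to 2. So it is a bridge.

Yes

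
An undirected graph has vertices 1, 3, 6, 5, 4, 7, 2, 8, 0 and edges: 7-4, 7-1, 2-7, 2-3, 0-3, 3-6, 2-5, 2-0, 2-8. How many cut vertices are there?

Removing 2 increases the component count from 1 to 4, so 2 is a cut vertex.
Removing 3 increases the component count from 1 to 2, so 3 is a cut vertex.
Removing 7 increases the component count from 1 to 3, so 7 is a cut vertex.
By contrast removing 6 leaves 1 component; it is not a cut vertex. No other vertex is a cut vertex either.

3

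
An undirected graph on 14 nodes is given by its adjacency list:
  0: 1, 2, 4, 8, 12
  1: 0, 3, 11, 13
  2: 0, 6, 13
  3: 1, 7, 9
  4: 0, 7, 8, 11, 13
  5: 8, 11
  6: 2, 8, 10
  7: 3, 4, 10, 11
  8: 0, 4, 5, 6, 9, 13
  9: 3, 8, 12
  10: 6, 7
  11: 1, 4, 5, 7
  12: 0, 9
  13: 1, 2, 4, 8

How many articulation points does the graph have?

Removing 0, for instance, still leaves 1 component. No single vertex removal increases the component count — the graph has no articulation points.

0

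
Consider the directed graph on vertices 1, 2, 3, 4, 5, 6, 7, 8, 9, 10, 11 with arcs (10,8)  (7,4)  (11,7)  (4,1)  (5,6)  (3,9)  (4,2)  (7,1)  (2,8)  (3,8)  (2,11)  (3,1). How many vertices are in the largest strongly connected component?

{2, 4, 7, 11} are all mutually reachable — one SCC of size 4.
{3} is an SCC by itself.
{5} is an SCC by itself.
{9} is an SCC by itself.
{1} is an SCC by itself.
(and 3 more singleton SCCs)
The largest has 4 vertices.

4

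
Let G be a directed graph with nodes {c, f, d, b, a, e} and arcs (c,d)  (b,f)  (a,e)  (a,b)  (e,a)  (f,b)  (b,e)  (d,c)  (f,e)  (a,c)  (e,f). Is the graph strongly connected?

There is no directed path from d to f, so the graph is not strongly connected.

No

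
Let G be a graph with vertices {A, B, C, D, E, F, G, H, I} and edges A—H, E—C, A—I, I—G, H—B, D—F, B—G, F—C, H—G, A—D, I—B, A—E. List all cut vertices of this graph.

A

Removing A increases the component count from 1 to 2, so A is a cut vertex.
By contrast removing E leaves 1 component; it is not a cut vertex. No other vertex is a cut vertex either.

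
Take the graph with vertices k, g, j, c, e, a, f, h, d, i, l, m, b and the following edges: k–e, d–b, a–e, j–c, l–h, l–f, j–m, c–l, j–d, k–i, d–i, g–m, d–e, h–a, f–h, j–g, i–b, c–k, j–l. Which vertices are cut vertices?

Removing j increases the component count from 1 to 2, so j is a cut vertex.
By contrast removing l leaves 1 component; it is not a cut vertex. No other vertex is a cut vertex either.

j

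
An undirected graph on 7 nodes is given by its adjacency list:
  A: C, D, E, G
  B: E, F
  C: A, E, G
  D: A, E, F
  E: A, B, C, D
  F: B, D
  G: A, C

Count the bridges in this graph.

0

The edges on the cycle D-F-B-E-D are not bridges since each lies on that cycle.
Every edge lies on some cycle, so there are no bridges.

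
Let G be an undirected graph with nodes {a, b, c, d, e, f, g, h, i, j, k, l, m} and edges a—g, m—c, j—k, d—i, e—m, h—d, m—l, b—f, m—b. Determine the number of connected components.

Starting from a we can reach a, g. That is one component of size 2.
Starting from j we can reach j, k. That is one component of size 2.
Starting from d we can reach d, h, i. That is one component of size 3.
Starting from b we can reach b, c, e, f, l, m. That is one component of size 6.
Total: 4 components.

4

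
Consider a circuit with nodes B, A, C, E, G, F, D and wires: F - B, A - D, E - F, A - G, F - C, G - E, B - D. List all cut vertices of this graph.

F

Removing F increases the component count from 1 to 2, so F is a cut vertex.
By contrast removing E leaves 1 component; it is not a cut vertex. No other vertex is a cut vertex either.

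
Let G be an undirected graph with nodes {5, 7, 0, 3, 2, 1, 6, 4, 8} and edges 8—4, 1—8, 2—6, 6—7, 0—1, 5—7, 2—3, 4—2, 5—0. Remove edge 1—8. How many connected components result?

1 and 8 are still connected via 1-0-5-7-6-2-4-8, so the component count stays at 1.

1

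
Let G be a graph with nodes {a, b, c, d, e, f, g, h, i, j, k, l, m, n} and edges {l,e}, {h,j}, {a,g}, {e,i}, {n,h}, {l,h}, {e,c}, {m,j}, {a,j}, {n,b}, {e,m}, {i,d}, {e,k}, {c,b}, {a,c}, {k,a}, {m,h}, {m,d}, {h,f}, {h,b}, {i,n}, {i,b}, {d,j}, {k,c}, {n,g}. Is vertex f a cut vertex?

Deleting f leaves 1 component (was 1), so f is not a cut vertex.

No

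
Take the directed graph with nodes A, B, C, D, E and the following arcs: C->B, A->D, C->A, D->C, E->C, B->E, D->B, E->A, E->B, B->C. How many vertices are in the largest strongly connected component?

{A, B, C, D, E} are all mutually reachable — one SCC of size 5.
The largest has 5 vertices.

5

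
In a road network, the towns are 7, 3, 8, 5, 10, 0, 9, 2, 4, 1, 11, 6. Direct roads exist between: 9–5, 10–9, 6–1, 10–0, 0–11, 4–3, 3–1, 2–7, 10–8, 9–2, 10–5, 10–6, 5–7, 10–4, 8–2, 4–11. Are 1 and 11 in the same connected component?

Yes

From 1 we can reach 0, 1, 2, 3, 4, 5, 6, 7, 8, 9, 10, 11, which includes 11.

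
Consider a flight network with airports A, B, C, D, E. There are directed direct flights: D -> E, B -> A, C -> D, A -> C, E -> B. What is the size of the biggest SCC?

{A, B, C, D, E} are all mutually reachable — one SCC of size 5.
The largest has 5 vertices.

5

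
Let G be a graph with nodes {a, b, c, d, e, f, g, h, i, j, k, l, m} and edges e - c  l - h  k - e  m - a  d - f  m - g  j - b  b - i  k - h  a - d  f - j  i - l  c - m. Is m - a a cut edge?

No

After removing m - a, the path m-c-e-k-h-l-i-b-j-f-d-a still connects them, so the edge is not a bridge.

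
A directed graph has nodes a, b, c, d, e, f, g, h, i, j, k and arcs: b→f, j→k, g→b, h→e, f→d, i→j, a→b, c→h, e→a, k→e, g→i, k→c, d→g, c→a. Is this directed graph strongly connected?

From d we can reach every vertex (a, b, c, d, e, f, g, h, i, j, k), and every vertex can reach d (a, b, c, d, e, f, g, h, i, j, k). So the whole graph is one strongly connected component.

Yes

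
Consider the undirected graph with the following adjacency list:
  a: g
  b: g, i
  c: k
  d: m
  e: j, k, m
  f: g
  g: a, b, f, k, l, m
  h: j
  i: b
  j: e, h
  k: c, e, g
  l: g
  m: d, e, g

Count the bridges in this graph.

The edges on the cycle g-k-e-m-g are not bridges since each lies on that cycle.
But removing j-e disconnects j from e; removing d-m disconnects d from m; removing g-a disconnects g from a; removing g-b disconnects g from b — these are bridges.
In total 9 edges are bridges.

9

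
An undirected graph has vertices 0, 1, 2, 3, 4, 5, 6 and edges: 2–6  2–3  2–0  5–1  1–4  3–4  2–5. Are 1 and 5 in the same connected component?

Yes

From 1 we can reach 0, 1, 2, 3, 4, 5, 6, which includes 5.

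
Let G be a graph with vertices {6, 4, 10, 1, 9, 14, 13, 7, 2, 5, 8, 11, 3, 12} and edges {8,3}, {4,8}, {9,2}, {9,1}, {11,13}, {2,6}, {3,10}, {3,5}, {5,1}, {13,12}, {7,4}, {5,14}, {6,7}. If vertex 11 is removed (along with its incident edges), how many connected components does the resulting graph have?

With 11 gone, the remaining components are: {12, 13}; {1, 2, 3, 4, 5, 6, 7, 8, 9, 10, 14}.
That is 2 components.

2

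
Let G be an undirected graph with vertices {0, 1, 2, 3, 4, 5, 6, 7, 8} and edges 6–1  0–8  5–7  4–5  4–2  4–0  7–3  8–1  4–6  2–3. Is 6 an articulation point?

No

Deleting 6 leaves 1 component (was 1) (its neighbors 1, 4 remain connected to each other), so 6 is not a cut vertex.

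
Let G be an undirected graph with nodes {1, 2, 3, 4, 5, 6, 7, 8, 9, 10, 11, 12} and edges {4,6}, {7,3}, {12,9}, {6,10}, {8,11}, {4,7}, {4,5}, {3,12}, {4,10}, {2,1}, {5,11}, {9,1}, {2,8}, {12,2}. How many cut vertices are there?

Removing 4 increases the component count from 1 to 2, so 4 is a cut vertex.
By contrast removing 9 leaves 1 component; it is not a cut vertex. No other vertex is a cut vertex either.

1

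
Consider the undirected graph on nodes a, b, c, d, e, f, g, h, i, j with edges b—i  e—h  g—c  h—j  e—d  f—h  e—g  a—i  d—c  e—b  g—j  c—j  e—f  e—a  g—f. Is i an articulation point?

No

Deleting i leaves 1 component (was 1) (its neighbors a, b remain connected to each other), so i is not a cut vertex.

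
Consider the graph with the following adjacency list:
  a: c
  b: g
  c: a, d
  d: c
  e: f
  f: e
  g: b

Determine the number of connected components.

3

Starting from e we can reach e, f. That is one component of size 2.
Starting from b we can reach b, g. That is one component of size 2.
Starting from a we can reach a, c, d. That is one component of size 3.
Total: 3 components.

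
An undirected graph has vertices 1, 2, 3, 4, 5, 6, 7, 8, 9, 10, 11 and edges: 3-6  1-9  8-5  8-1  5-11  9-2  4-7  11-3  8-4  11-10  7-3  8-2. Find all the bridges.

The edges on the cycle 8-1-9-2-8 are not bridges since each lies on that cycle.
But removing 11-10 disconnects 11 from 10; removing 3-6 disconnects 3 from 6 — these are bridges.

10-11, 3-6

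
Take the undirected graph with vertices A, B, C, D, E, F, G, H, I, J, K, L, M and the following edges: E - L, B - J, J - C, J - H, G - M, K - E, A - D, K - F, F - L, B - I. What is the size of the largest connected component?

5

Starting from A we can reach A, D. That is one component of size 2.
Starting from G we can reach G, M. That is one component of size 2.
Starting from E we can reach E, F, K, L. That is one component of size 4.
Starting from B we can reach B, C, H, I, J. That is one component of size 5.
The largest has 5 vertices.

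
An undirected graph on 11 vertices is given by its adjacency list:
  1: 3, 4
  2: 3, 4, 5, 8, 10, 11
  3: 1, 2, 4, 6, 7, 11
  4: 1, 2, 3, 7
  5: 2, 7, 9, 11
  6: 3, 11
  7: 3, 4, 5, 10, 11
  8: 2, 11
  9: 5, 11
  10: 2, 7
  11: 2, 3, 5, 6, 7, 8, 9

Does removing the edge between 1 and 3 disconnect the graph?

After removing 1-3, the path 1-4-3 still connects them, so the edge is not a bridge.

No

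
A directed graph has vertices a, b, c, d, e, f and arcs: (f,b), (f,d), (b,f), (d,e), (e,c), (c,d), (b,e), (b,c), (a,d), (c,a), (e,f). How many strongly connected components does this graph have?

{a, b, c, d, e, f} are all mutually reachable — one SCC of size 6.
That gives 1 strongly connected component.

1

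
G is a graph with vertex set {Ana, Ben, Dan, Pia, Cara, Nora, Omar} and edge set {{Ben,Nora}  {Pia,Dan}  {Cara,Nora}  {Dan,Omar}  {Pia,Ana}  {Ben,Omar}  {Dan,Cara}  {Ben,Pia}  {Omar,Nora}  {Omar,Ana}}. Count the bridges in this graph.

The edges on the cycle Ben-Pia-Dan-Cara-Nora-Ben are not bridges since each lies on that cycle.
Every edge lies on some cycle, so there are no bridges.

0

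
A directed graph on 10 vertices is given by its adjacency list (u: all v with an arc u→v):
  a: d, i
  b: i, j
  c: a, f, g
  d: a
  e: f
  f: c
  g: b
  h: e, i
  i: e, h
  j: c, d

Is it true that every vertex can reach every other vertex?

Yes

From a we can reach every vertex (a, b, c, d, e, f, g, h, i, j), and every vertex can reach a (a, b, c, d, e, f, g, h, i, j). So the whole graph is one strongly connected component.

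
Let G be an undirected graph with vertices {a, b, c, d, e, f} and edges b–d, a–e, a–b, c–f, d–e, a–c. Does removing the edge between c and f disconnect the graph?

Removing c–f leaves no path between c and f: the component count goes from 1 to 2. So it is a bridge.

Yes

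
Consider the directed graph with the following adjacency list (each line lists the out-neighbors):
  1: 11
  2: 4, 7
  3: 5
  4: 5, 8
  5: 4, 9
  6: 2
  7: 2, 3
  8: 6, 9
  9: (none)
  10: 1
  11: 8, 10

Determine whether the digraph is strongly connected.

No

There is no directed path from 9 to 5, so the graph is not strongly connected.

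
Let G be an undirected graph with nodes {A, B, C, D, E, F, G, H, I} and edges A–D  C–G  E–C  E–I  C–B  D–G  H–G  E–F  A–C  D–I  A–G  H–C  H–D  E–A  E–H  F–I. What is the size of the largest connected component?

Starting from A we can reach A, B, C, D, E, F, G, H, I. That is one component of size 9.
The largest has 9 vertices.

9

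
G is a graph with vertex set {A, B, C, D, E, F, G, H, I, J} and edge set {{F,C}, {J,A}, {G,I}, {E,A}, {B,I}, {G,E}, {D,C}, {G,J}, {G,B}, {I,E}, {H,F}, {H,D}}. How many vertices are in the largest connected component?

6

Starting from C we can reach C, D, F, H. That is one component of size 4.
Starting from A we can reach A, B, E, G, I, J. That is one component of size 6.
The largest has 6 vertices.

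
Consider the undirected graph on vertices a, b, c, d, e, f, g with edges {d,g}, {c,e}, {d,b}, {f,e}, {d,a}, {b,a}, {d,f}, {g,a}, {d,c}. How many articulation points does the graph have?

Removing d increases the component count from 1 to 2, so d is a cut vertex.
By contrast removing c leaves 1 component; it is not a cut vertex. No other vertex is a cut vertex either.

1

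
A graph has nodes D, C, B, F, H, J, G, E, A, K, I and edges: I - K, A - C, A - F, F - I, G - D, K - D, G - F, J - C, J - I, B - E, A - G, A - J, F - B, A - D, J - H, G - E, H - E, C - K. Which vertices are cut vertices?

none

Removing H, for instance, still leaves 1 component. No single vertex removal increases the component count — the graph has no articulation points.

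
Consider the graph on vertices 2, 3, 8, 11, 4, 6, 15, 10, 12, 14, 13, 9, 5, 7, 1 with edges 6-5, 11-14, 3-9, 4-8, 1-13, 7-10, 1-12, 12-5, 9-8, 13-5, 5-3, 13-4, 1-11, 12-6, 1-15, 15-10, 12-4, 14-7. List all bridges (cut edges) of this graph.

none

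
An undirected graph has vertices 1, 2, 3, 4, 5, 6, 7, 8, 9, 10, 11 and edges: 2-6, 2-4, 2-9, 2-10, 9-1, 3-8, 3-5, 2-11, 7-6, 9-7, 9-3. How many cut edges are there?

7

The edges on the cycle 2-9-7-6-2 are not bridges since each lies on that cycle.
But removing 5-3 disconnects 5 from 3; removing 2-11 disconnects 2 from 11; removing 3-8 disconnects 3 from 8; removing 2-4 disconnects 2 from 4 — these are bridges.
In total 7 edges are bridges.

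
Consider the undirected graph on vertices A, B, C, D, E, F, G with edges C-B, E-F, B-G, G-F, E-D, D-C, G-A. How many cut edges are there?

1

The edges on the cycle E-D-C-B-G-F-E are not bridges since each lies on that cycle.
But removing G-A disconnects G from A — this is a bridge.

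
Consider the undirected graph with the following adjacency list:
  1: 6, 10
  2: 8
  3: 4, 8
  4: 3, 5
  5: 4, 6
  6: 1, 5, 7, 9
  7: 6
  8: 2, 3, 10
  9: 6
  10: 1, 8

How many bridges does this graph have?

The edges on the cycle 6-1-10-8-3-4-5-6 are not bridges since each lies on that cycle.
But removing 2-8 disconnects 2 from 8; removing 6-9 disconnects 6 from 9; removing 7-6 disconnects 7 from 6 — these are bridges.
That makes 3 bridges.

3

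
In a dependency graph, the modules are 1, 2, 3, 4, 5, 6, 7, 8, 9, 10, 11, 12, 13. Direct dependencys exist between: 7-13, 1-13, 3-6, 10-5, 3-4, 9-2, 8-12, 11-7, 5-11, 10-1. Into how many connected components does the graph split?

4

Starting from 8 we can reach 8, 12. That is one component of size 2.
Starting from 2 we can reach 2, 9. That is one component of size 2.
Starting from 3 we can reach 3, 4, 6. That is one component of size 3.
Starting from 1 we can reach 1, 5, 7, 10, 11, 13. That is one component of size 6.
Total: 4 components.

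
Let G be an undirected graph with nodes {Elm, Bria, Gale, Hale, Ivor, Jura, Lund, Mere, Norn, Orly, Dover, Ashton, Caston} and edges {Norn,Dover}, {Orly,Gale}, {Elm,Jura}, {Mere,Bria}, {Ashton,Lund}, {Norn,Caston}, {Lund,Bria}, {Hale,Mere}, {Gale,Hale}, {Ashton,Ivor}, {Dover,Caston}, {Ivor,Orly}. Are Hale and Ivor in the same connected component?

From Hale we can reach Bria, Gale, Hale, Ivor, Lund, Mere, Orly, Ashton, which includes Ivor.

Yes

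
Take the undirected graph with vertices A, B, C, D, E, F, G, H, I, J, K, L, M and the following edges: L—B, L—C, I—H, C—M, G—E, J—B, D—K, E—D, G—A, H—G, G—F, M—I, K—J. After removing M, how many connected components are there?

1

With M gone, the remaining components are: {A, B, C, D, E, F, G, H, I, J, K, L}.
That is 1 component.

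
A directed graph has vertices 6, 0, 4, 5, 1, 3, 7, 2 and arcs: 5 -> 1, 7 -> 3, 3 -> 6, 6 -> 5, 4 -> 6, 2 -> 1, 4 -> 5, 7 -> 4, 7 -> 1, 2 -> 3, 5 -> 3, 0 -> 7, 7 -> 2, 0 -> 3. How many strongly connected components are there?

6

{3, 5, 6} are all mutually reachable — one SCC of size 3.
{4} is an SCC by itself.
{7} is an SCC by itself.
{1} is an SCC by itself.
{0} is an SCC by itself.
(and 1 more singleton SCC)
That gives 6 strongly connected components.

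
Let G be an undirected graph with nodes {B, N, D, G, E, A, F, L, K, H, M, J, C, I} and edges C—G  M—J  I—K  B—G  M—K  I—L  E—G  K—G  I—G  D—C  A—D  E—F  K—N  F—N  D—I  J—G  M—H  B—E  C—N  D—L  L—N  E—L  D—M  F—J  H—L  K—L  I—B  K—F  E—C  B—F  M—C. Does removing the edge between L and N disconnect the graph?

No

After removing L—N, the path L-K-N still connects them, so the edge is not a bridge.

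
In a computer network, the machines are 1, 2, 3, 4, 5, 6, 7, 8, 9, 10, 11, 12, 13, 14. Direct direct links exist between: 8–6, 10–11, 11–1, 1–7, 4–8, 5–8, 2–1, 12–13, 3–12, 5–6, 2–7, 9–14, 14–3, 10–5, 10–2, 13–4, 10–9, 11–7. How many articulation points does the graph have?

1

Removing 10 increases the component count from 1 to 2, so 10 is a cut vertex.
By contrast removing 14 leaves 1 component; it is not a cut vertex. No other vertex is a cut vertex either.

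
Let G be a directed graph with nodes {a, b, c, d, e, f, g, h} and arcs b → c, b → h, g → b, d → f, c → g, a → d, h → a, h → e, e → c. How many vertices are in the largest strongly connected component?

{b, c, e, g, h} are all mutually reachable — one SCC of size 5.
{d} is an SCC by itself.
{f} is an SCC by itself.
{a} is an SCC by itself.
The largest has 5 vertices.

5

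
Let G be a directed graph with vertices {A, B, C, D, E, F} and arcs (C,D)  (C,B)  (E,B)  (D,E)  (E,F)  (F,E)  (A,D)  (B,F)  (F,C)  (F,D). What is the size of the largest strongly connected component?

{B, C, D, E, F} are all mutually reachable — one SCC of size 5.
{A} is an SCC by itself.
The largest has 5 vertices.

5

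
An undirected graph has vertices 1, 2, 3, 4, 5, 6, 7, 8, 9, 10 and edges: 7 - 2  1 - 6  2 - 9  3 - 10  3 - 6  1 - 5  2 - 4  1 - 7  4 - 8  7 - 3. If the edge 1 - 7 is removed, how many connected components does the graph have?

1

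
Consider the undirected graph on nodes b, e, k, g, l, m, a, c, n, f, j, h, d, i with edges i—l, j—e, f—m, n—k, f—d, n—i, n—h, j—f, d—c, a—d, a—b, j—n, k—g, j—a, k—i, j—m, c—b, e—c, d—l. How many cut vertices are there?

Removing k increases the component count from 1 to 2, so k is a cut vertex.
Removing n increases the component count from 1 to 2, so n is a cut vertex.
By contrast removing g leaves 1 component; it is not a cut vertex. No other vertex is a cut vertex either.

2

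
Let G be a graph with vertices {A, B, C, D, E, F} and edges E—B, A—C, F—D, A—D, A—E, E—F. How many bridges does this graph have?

2

The edges on the cycle A-E-F-D-A are not bridges since each lies on that cycle.
But removing E—B disconnects E from B; removing A—C disconnects A from C — these are bridges.
That makes 2 bridges.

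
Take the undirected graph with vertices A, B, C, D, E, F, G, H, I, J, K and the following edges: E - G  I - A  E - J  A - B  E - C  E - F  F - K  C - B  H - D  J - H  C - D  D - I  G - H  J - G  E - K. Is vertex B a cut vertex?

No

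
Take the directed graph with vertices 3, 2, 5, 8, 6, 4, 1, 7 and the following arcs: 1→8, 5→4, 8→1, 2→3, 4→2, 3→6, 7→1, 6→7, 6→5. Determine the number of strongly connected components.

{2, 3, 4, 5, 6} are all mutually reachable — one SCC of size 5.
{1, 8} are all mutually reachable — one SCC of size 2.
{7} is an SCC by itself.
That gives 3 strongly connected components.

3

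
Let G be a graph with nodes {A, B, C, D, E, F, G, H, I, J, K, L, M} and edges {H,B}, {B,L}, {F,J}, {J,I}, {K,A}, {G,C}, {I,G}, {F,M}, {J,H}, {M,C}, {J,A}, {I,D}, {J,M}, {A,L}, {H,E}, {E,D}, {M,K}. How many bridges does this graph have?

0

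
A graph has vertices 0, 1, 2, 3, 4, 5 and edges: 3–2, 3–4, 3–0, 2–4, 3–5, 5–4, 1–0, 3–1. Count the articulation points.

1

Removing 3 increases the component count from 1 to 2, so 3 is a cut vertex.
By contrast removing 1 leaves 1 component; it is not a cut vertex. No other vertex is a cut vertex either.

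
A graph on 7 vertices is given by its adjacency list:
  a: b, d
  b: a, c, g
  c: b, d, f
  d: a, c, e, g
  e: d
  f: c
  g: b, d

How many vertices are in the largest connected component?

7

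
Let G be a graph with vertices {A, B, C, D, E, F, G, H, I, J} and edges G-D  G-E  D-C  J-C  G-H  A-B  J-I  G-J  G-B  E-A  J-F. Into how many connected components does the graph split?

Starting from A we can reach A, B, C, D, E, F, G, H, I, J. That is one component of size 10.
Total: 1 component.

1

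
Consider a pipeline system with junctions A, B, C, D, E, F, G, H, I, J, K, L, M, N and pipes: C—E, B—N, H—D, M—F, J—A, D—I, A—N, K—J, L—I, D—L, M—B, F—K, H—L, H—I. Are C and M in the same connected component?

No

The component containing C is {C, E}, and M is not in it.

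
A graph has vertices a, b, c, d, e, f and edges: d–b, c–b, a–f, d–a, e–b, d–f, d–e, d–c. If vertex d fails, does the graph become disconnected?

Deleting d raises the number of components from 1 to 2, so d is a cut vertex.

Yes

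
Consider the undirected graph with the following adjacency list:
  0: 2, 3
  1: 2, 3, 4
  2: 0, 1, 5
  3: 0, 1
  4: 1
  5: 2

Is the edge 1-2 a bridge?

After removing 1-2, the path 1-3-0-2 still connects them, so the edge is not a bridge.

No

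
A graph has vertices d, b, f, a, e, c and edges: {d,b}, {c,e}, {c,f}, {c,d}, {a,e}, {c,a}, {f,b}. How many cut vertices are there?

Removing c increases the component count from 1 to 2, so c is a cut vertex.
By contrast removing d leaves 1 component; it is not a cut vertex. No other vertex is a cut vertex either.

1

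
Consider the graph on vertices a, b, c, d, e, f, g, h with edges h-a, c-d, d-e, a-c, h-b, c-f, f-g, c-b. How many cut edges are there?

The edges on the cycle h-a-c-b-h are not bridges since each lies on that cycle.
But removing f-g disconnects f from g; removing c-f disconnects c from f; removing d-e disconnects d from e; removing c-d disconnects c from d — these are bridges.
That makes 4 bridges.

4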